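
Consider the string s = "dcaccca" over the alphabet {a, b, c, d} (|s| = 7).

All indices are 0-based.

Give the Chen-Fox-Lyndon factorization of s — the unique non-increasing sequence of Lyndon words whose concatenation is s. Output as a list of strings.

["d", "c", "accc", "a"]

emit factor 1: 'd' (i=0, period=1)
emit factor 2: 'c' (i=1, period=1)
emit factor 3: 'accc' (i=2, period=4)
emit factor 4: 'a' (i=6, period=1)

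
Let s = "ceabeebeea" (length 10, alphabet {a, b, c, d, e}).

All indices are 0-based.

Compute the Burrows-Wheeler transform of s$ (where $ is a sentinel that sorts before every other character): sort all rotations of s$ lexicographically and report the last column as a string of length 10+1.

aeeea$ecebb

rank  rotation     last
    0  $ceabeebeea  a
    1  a$ceabeebee  e
    2  abeebeea$ce  e
    3  beea$ceabee  e
    4  beebeea$cea  a
    5  ceabeebeea$  $
    6  ea$ceabeebe  e
    7  eabeebeea$c  c
    8  ebeea$ceabe  e
    9  eea$ceabeeb  b
   10  eebeea$ceab  b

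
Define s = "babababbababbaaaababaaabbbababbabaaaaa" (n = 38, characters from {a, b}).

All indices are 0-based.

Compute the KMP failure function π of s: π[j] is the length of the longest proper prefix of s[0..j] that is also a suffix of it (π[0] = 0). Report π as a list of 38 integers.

[0, 0, 1, 2, 3, 4, 5, 1, 2, 3, 4, 5, 1, 2, 0, 0, 0, 1, 2, 3, 4, 0, 0, 1, 1, 1, 2, 3, 4, 5, 1, 2, 3, 4, 0, 0, 0, 0]

π[0] = 0
j=1 s[j]='a': π[1]=0 (border '')
j=2 s[j]='b': π[2]=1 (border 'b')
j=3 s[j]='a': π[3]=2 (border 'ba')
j=4 s[j]='b': π[4]=3 (border 'bab')
j=5 s[j]='a': π[5]=4 (border 'baba')
j=6 s[j]='b': π[6]=5 (border 'babab')
j=7 s[j]='b': k: 5→3→1→0; π[7]=1 (border 'b')
j=8 s[j]='a': π[8]=2 (border 'ba')
j=9 s[j]='b': π[9]=3 (border 'bab')
j=10 s[j]='a': π[10]=4 (border 'baba')
j=11 s[j]='b': π[11]=5 (border 'babab')
j=12 s[j]='b': k: 5→3→1→0; π[12]=1 (border 'b')
j=13 s[j]='a': π[13]=2 (border 'ba')
j=14 s[j]='a': k: 2→0; π[14]=0 (border '')
j=15 s[j]='a': π[15]=0 (border '')
j=16 s[j]='a': π[16]=0 (border '')
j=17 s[j]='b': π[17]=1 (border 'b')
j=18 s[j]='a': π[18]=2 (border 'ba')
j=19 s[j]='b': π[19]=3 (border 'bab')
j=20 s[j]='a': π[20]=4 (border 'baba')
j=21 s[j]='a': k: 4→2→0; π[21]=0 (border '')
j=22 s[j]='a': π[22]=0 (border '')
j=23 s[j]='b': π[23]=1 (border 'b')
j=24 s[j]='b': k: 1→0; π[24]=1 (border 'b')
j=25 s[j]='b': k: 1→0; π[25]=1 (border 'b')
j=26 s[j]='a': π[26]=2 (border 'ba')
j=27 s[j]='b': π[27]=3 (border 'bab')
j=28 s[j]='a': π[28]=4 (border 'baba')
j=29 s[j]='b': π[29]=5 (border 'babab')
j=30 s[j]='b': k: 5→3→1→0; π[30]=1 (border 'b')
j=31 s[j]='a': π[31]=2 (border 'ba')
j=32 s[j]='b': π[32]=3 (border 'bab')
j=33 s[j]='a': π[33]=4 (border 'baba')
j=34 s[j]='a': k: 4→2→0; π[34]=0 (border '')
j=35 s[j]='a': π[35]=0 (border '')
j=36 s[j]='a': π[36]=0 (border '')
j=37 s[j]='a': π[37]=0 (border '')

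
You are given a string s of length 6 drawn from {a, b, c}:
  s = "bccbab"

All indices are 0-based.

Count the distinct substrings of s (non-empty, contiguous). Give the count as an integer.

rank | idx | suffix
   0 |   4 | ab
   1 |   5 | b
   2 |   3 | bab
   3 |   0 | bccbab
   4 |   2 | cbab
   5 |   1 | ccbab

SA = [4, 5, 3, 0, 2, 1]
rank  pair      lcp
   1  s[4:],s[5:]  0  ''
   2  s[5:],s[3:]  1  'b'
   3  s[3:],s[0:]  1  'b'
   4  s[0:],s[2:]  0  ''
   5  s[2:],s[1:]  1  'c'

n(n+1)/2 = 6·7/2 = 21
Σ LCP = 0 + 0 + 1 + 1 + 0 + 1 = 3
distinct = 21 − 3 = 18

18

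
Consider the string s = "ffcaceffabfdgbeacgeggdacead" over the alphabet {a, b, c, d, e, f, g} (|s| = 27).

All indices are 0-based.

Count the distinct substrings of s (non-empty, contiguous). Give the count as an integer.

sorted suffixes:
  #0 SA[0]=8  'abfdgbeacgeggdacead'
  #1 SA[1]=22  'acead'
  #2 SA[2]=3  'aceffabfdgbeacgeggdacead'
  #3 SA[3]=15  'acgeggdacead'
  #4 SA[4]=25  'ad'
  #5 SA[5]=13  'beacgeggdacead'
  #6 SA[6]=9  'bfdgbeacgeggdacead'
  #7 SA[7]=2  'caceffabfdgbeacgeggdacead'
  #8 SA[8]=23  'cead'
  #9 SA[9]=4  'ceffabfdgbeacgeggdacead'
  #10 SA[10]=16  'cgeggdacead'
  #11 SA[11]=26  'd'
  #12 SA[12]=21  'dacead'
  #13 SA[13]=11  'dgbeacgeggdacead'
  #14 SA[14]=14  'eacgeggdacead'
  #15 SA[15]=24  'ead'
  #16 SA[16]=5  'effabfdgbeacgeggdacead'
  #17 SA[17]=18  'eggdacead'
  #18 SA[18]=7  'fabfdgbeacgeggdacead'
  #19 SA[19]=1  'fcaceffabfdgbeacgeggdacead'
  #20 SA[20]=10  'fdgbeacgeggdacead'
  #21 SA[21]=6  'ffabfdgbeacgeggdacead'
  #22 SA[22]=0  'ffcaceffabfdgbeacgeggdacead'
  #23 SA[23]=12  'gbeacgeggdacead'
  #24 SA[24]=20  'gdacead'
  #25 SA[25]=17  'geggdacead'
  #26 SA[26]=19  'ggdacead'

SA = [8, 22, 3, 15, 25, 13, 9, 2, 23, 4, 16, 26, 21, 11, 14, 24, 5, 18, 7, 1, 10, 6, 0, 12, 20, 17, 19]
[i] adj suffixes → lcp
  [1] 8/22 → 1 ('a')
  [2] 22/3 → 3 ('ace')
  [3] 3/15 → 2 ('ac')
  [4] 15/25 → 1 ('a')
  [5] 25/13 → 0 ('')
  [6] 13/9 → 1 ('b')
  [7] 9/2 → 0 ('')
  [8] 2/23 → 1 ('c')
  [9] 23/4 → 2 ('ce')
  [10] 4/16 → 1 ('c')
  [11] 16/26 → 0 ('')
  [12] 26/21 → 1 ('d')
  [13] 21/11 → 1 ('d')
  [14] 11/14 → 0 ('')
  [15] 14/24 → 2 ('ea')
  [16] 24/5 → 1 ('e')
  [17] 5/18 → 1 ('e')
  [18] 18/7 → 0 ('')
  [19] 7/1 → 1 ('f')
  [20] 1/10 → 1 ('f')
  [21] 10/6 → 1 ('f')
  [22] 6/0 → 2 ('ff')
  [23] 0/12 → 0 ('')
  [24] 12/20 → 1 ('g')
  [25] 20/17 → 1 ('g')
  [26] 17/19 → 1 ('g')

n(n+1)/2 = 27·28/2 = 378
Σ LCP = 0 + 1 + 3 + 2 + 1 + 0 + 1 + 0 + 1 + 2 + 1 + 0 + 1 + 1 + 0 + 2 + 1 + 1 + 0 + 1 + 1 + 1 + 2 + 0 + 1 + 1 + 1 = 26
distinct = 378 − 26 = 352

352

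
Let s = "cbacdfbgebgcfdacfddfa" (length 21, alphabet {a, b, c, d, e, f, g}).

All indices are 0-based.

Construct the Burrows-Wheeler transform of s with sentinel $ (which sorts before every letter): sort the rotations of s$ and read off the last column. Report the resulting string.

rank  rotation                last
    0  $cbacdfbgebgcfdacfddfa  a
    1  a$cbacdfbgebgcfdacfddf  f
    2  acdfbgebgcfdacfddfa$cb  b
    3  acfddfa$cbacdfbgebgcfd  d
    4  bacdfbgebgcfdacfddfa$c  c
    5  bgcfdacfddfa$cbacdfbge  e
    6  bgebgcfdacfddfa$cbacdf  f
    7  cbacdfbgebgcfdacfddfa$  $
    8  cdfbgebgcfdacfddfa$cba  a
    9  cfdacfddfa$cbacdfbgebg  g
   10  cfddfa$cbacdfbgebgcfda  a
   11  dacfddfa$cbacdfbgebgcf  f
   12  ddfa$cbacdfbgebgcfdacf  f
   13  dfa$cbacdfbgebgcfdacfd  d
   14  dfbgebgcfdacfddfa$cbac  c
   15  ebgcfdacfddfa$cbacdfbg  g
   16  fa$cbacdfbgebgcfdacfdd  d
   17  fbgebgcfdacfddfa$cbacd  d
   18  fdacfddfa$cbacdfbgebgc  c
   19  fddfa$cbacdfbgebgcfdac  c
   20  gcfdacfddfa$cbacdfbgeb  b
   21  gebgcfdacfddfa$cbacdfb  b

afbdcef$agaffdcgddccbb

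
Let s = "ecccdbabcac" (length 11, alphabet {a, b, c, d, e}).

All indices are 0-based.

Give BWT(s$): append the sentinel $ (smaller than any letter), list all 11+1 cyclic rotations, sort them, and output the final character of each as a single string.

cbcdaabeccc$

rank  rotation      last
    0  $ecccdbabcac  c
    1  abcac$ecccdb  b
    2  ac$ecccdbabc  c
    3  babcac$ecccd  d
    4  bcac$ecccdba  a
    5  c$ecccdbabca  a
    6  cac$ecccdbab  b
    7  cccdbabcac$e  e
    8  ccdbabcac$ec  c
    9  cdbabcac$ecc  c
   10  dbabcac$eccc  c
   11  ecccdbabcac$  $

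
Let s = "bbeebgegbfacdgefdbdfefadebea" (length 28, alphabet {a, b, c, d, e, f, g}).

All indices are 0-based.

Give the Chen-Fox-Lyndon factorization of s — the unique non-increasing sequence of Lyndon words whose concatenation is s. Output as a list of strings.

emit factor 1: 'bbeebgegbf' (i=0, period=10)
emit factor 2: 'acdgefdbdfefadebe' (i=10, period=17)
emit factor 3: 'a' (i=27, period=1)

["bbeebgegbf", "acdgefdbdfefadebe", "a"]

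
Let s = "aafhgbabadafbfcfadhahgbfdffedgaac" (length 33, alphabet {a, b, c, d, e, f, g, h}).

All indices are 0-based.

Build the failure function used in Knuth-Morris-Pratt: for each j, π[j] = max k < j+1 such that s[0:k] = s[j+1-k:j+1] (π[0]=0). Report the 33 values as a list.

π[0] = 0
j=1 s[j]='a': π[1]=1 (border 'a')
j=2 s[j]='f': k: 1→0; π[2]=0 (border '')
j=3 s[j]='h': π[3]=0 (border '')
j=4 s[j]='g': π[4]=0 (border '')
j=5 s[j]='b': π[5]=0 (border '')
j=6 s[j]='a': π[6]=1 (border 'a')
j=7 s[j]='b': k: 1→0; π[7]=0 (border '')
j=8 s[j]='a': π[8]=1 (border 'a')
j=9 s[j]='d': k: 1→0; π[9]=0 (border '')
j=10 s[j]='a': π[10]=1 (border 'a')
j=11 s[j]='f': k: 1→0; π[11]=0 (border '')
j=12 s[j]='b': π[12]=0 (border '')
j=13 s[j]='f': π[13]=0 (border '')
j=14 s[j]='c': π[14]=0 (border '')
j=15 s[j]='f': π[15]=0 (border '')
j=16 s[j]='a': π[16]=1 (border 'a')
j=17 s[j]='d': k: 1→0; π[17]=0 (border '')
j=18 s[j]='h': π[18]=0 (border '')
j=19 s[j]='a': π[19]=1 (border 'a')
j=20 s[j]='h': k: 1→0; π[20]=0 (border '')
j=21 s[j]='g': π[21]=0 (border '')
j=22 s[j]='b': π[22]=0 (border '')
j=23 s[j]='f': π[23]=0 (border '')
j=24 s[j]='d': π[24]=0 (border '')
j=25 s[j]='f': π[25]=0 (border '')
j=26 s[j]='f': π[26]=0 (border '')
j=27 s[j]='e': π[27]=0 (border '')
j=28 s[j]='d': π[28]=0 (border '')
j=29 s[j]='g': π[29]=0 (border '')
j=30 s[j]='a': π[30]=1 (border 'a')
j=31 s[j]='a': π[31]=2 (border 'aa')
j=32 s[j]='c': k: 2→1→0; π[32]=0 (border '')

[0, 1, 0, 0, 0, 0, 1, 0, 1, 0, 1, 0, 0, 0, 0, 0, 1, 0, 0, 1, 0, 0, 0, 0, 0, 0, 0, 0, 0, 0, 1, 2, 0]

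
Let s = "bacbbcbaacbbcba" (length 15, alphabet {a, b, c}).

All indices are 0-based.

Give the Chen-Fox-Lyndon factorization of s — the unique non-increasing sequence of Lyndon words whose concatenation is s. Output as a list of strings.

["b", "acbbcb", "aacbbcb", "a"]

emit factor 1: 'b' (i=0, period=1)
emit factor 2: 'acbbcb' (i=1, period=6)
emit factor 3: 'aacbbcb' (i=7, period=7)
emit factor 4: 'a' (i=14, period=1)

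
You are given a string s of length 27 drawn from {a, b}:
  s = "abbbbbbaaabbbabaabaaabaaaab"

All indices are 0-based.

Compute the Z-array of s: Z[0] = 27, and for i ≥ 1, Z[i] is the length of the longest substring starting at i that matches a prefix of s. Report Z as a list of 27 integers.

Z[0]=27
i=1: fresh scan; Z[1]=0
i=2: fresh scan; Z[2]=0
i=3: fresh scan; Z[3]=0
i=4: fresh scan; Z[4]=0
i=5: fresh scan; Z[5]=0
i=6: fresh scan; Z[6]=0
i=7: fresh scan; Z[7]=1 scan→box=[7,8)
i=8: fresh scan; Z[8]=1 scan→box=[8,9)
i=9: fresh scan; Z[9]=4 scan→box=[9,13)
i=10: min(r-i=3, Z[1]=0)=0; Z[10]=0
i=11: min(r-i=2, Z[2]=0)=0; Z[11]=0
i=12: min(r-i=1, Z[3]=0)=0; Z[12]=0
i=13: fresh scan; Z[13]=2 scan→box=[13,15)
i=14: min(r-i=1, Z[1]=0)=0; Z[14]=0
i=15: fresh scan; Z[15]=1 scan→box=[15,16)
i=16: fresh scan; Z[16]=2 scan→box=[16,18)
i=17: min(r-i=1, Z[1]=0)=0; Z[17]=0
i=18: fresh scan; Z[18]=1 scan→box=[18,19)
i=19: fresh scan; Z[19]=1 scan→box=[19,20)
i=20: fresh scan; Z[20]=2 scan→box=[20,22)
i=21: min(r-i=1, Z[1]=0)=0; Z[21]=0
i=22: fresh scan; Z[22]=1 scan→box=[22,23)
i=23: fresh scan; Z[23]=1 scan→box=[23,24)
i=24: fresh scan; Z[24]=1 scan→box=[24,25)
i=25: fresh scan; Z[25]=2 scan→box=[25,27)
i=26: min(r-i=1, Z[1]=0)=0; Z[26]=0

[27, 0, 0, 0, 0, 0, 0, 1, 1, 4, 0, 0, 0, 2, 0, 1, 2, 0, 1, 1, 2, 0, 1, 1, 1, 2, 0]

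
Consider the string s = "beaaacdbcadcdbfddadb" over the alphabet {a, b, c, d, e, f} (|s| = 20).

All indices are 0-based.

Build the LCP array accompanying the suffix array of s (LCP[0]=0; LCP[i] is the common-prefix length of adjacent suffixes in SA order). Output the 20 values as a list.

rank | idx | suffix
   0 |   2 | aaacdbcadcdbfddadb
   1 |   3 | aacdbcadcdbfddadb
   2 |   4 | acdbcadcdbfddadb
   3 |  17 | adb
   4 |   9 | adcdbfddadb
   5 |  19 | b
   6 |   7 | bcadcdbfddadb
   7 |   0 | beaaacdbcadcdbfddadb
   8 |  13 | bfddadb
   9 |   8 | cadcdbfddadb
  10 |   5 | cdbcadcdbfddadb
  11 |  11 | cdbfddadb
  12 |  16 | dadb
  13 |  18 | db
  14 |   6 | dbcadcdbfddadb
  15 |  12 | dbfddadb
  16 |  10 | dcdbfddadb
  17 |  15 | ddadb
  18 |   1 | eaaacdbcadcdbfddadb
  19 |  14 | fddadb

SA = [2, 3, 4, 17, 9, 19, 7, 0, 13, 8, 5, 11, 16, 18, 6, 12, 10, 15, 1, 14]
rank  pair      lcp
   1  s[2:],s[3:]  2  'aa'
   2  s[3:],s[4:]  1  'a'
   3  s[4:],s[17:]  1  'a'
   4  s[17:],s[9:]  2  'ad'
   5  s[9:],s[19:]  0  ''
   6  s[19:],s[7:]  1  'b'
   7  s[7:],s[0:]  1  'b'
   8  s[0:],s[13:]  1  'b'
   9  s[13:],s[8:]  0  ''
  10  s[8:],s[5:]  1  'c'
  11  s[5:],s[11:]  3  'cdb'
  12  s[11:],s[16:]  0  ''
  13  s[16:],s[18:]  1  'd'
  14  s[18:],s[6:]  2  'db'
  15  s[6:],s[12:]  2  'db'
  16  s[12:],s[10:]  1  'd'
  17  s[10:],s[15:]  1  'd'
  18  s[15:],s[1:]  0  ''
  19  s[1:],s[14:]  0  ''

[0, 2, 1, 1, 2, 0, 1, 1, 1, 0, 1, 3, 0, 1, 2, 2, 1, 1, 0, 0]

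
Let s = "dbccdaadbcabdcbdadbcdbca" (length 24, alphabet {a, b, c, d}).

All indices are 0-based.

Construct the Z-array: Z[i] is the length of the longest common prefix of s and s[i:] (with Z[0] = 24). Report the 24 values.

[24, 0, 0, 0, 1, 0, 0, 3, 0, 0, 0, 0, 1, 0, 0, 1, 0, 3, 0, 0, 3, 0, 0, 0]

Z[0]=24
i=1: i≥r, start 0; Z[1]=0
i=2: i≥r, start 0; Z[2]=0
i=3: i≥r, start 0; Z[3]=0
i=4: i≥r, start 0; Z[4]=1 extend→box=[4,5)
i=5: i≥r, start 0; Z[5]=0
i=6: i≥r, start 0; Z[6]=0
i=7: i≥r, start 0; Z[7]=3 extend→box=[7,10)
i=8: min(r-i=2, Z[1]=0)=0; Z[8]=0
i=9: min(r-i=1, Z[2]=0)=0; Z[9]=0
i=10: i≥r, start 0; Z[10]=0
i=11: i≥r, start 0; Z[11]=0
i=12: i≥r, start 0; Z[12]=1 extend→box=[12,13)
i=13: i≥r, start 0; Z[13]=0
i=14: i≥r, start 0; Z[14]=0
i=15: i≥r, start 0; Z[15]=1 extend→box=[15,16)
i=16: i≥r, start 0; Z[16]=0
i=17: i≥r, start 0; Z[17]=3 extend→box=[17,20)
i=18: min(r-i=2, Z[1]=0)=0; Z[18]=0
i=19: min(r-i=1, Z[2]=0)=0; Z[19]=0
i=20: i≥r, start 0; Z[20]=3 extend→box=[20,23)
i=21: min(r-i=2, Z[1]=0)=0; Z[21]=0
i=22: min(r-i=1, Z[2]=0)=0; Z[22]=0
i=23: i≥r, start 0; Z[23]=0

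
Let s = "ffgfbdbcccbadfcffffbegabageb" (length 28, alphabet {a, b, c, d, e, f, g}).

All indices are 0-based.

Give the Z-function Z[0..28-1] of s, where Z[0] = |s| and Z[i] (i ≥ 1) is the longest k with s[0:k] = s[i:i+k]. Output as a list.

Z[0]=28
i=1: fresh scan; Z[1]=1 grow→box=[1,2)
i=2: fresh scan; Z[2]=0
i=3: fresh scan; Z[3]=1 grow→box=[3,4)
i=4: fresh scan; Z[4]=0
i=5: fresh scan; Z[5]=0
i=6: fresh scan; Z[6]=0
i=7: fresh scan; Z[7]=0
i=8: fresh scan; Z[8]=0
i=9: fresh scan; Z[9]=0
i=10: fresh scan; Z[10]=0
i=11: fresh scan; Z[11]=0
i=12: fresh scan; Z[12]=0
i=13: fresh scan; Z[13]=1 grow→box=[13,14)
i=14: fresh scan; Z[14]=0
i=15: fresh scan; Z[15]=2 grow→box=[15,17)
i=16: min(r-i=1, Z[1]=1)=1; Z[16]=2 grow→box=[16,18)
i=17: min(r-i=1, Z[1]=1)=1; Z[17]=2 grow→box=[17,19)
i=18: min(r-i=1, Z[1]=1)=1; Z[18]=1
i=19: fresh scan; Z[19]=0
i=20: fresh scan; Z[20]=0
i=21: fresh scan; Z[21]=0
i=22: fresh scan; Z[22]=0
i=23: fresh scan; Z[23]=0
i=24: fresh scan; Z[24]=0
i=25: fresh scan; Z[25]=0
i=26: fresh scan; Z[26]=0
i=27: fresh scan; Z[27]=0

[28, 1, 0, 1, 0, 0, 0, 0, 0, 0, 0, 0, 0, 1, 0, 2, 2, 2, 1, 0, 0, 0, 0, 0, 0, 0, 0, 0]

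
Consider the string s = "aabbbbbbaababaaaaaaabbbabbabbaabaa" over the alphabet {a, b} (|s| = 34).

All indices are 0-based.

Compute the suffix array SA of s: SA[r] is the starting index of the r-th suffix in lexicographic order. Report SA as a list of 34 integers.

rank→(start, suffix):
  0 → (33, 'a')
  1 → (32, 'aa')
  2 → (13, 'aaaaaaabbbabbabbaabaa')
  3 → (14, 'aaaaaabbbabbabbaabaa')
  4 → (15, 'aaaaabbbabbabbaabaa')
  5 → (16, 'aaaabbbabbabbaabaa')
  6 → (17, 'aaabbbabbabbaabaa')
  7 → (29, 'aabaa')
  8 → (8, 'aababaaaaaaabbbabbabbaabaa')
  9 → (18, 'aabbbabbabbaabaa')
  10 → (0, 'aabbbbbbaababaaaaaaabbbabbabbaabaa')
  11 → (30, 'abaa')
  12 → (11, 'abaaaaaaabbbabbabbaabaa')
  13 → (9, 'ababaaaaaaabbbabbabbaabaa')
  14 → (26, 'abbaabaa')
  15 → (23, 'abbabbaabaa')
  16 → (19, 'abbbabbabbaabaa')
  17 → (1, 'abbbbbbaababaaaaaaabbbabbabbaabaa')
  18 → (31, 'baa')
  19 → (12, 'baaaaaaabbbabbabbaabaa')
  20 → (28, 'baabaa')
  21 → (7, 'baababaaaaaaabbbabbabbaabaa')
  22 → (10, 'babaaaaaaabbbabbabbaabaa')
  23 → (25, 'babbaabaa')
  24 → (22, 'babbabbaabaa')
  25 → (27, 'bbaabaa')
  26 → (6, 'bbaababaaaaaaabbbabbabbaabaa')
  27 → (24, 'bbabbaabaa')
  28 → (21, 'bbabbabbaabaa')
  29 → (5, 'bbbaababaaaaaaabbbabbabbaabaa')
  30 → (20, 'bbbabbabbaabaa')
  31 → (4, 'bbbbaababaaaaaaabbbabbabbaabaa')
  32 → (3, 'bbbbbaababaaaaaaabbbabbabbaabaa')
  33 → (2, 'bbbbbbaababaaaaaaabbbabbabbaabaa')

[33, 32, 13, 14, 15, 16, 17, 29, 8, 18, 0, 30, 11, 9, 26, 23, 19, 1, 31, 12, 28, 7, 10, 25, 22, 27, 6, 24, 21, 5, 20, 4, 3, 2]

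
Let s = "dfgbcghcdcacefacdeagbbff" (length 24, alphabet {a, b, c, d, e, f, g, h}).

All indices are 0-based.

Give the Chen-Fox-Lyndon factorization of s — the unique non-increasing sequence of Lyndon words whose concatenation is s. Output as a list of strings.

emit factor 1: 'dfg' (i=0, period=3)
emit factor 2: 'bcghcdc' (i=3, period=7)
emit factor 3: 'acef' (i=10, period=4)
emit factor 4: 'acdeagbbff' (i=14, period=10)

["dfg", "bcghcdc", "acef", "acdeagbbff"]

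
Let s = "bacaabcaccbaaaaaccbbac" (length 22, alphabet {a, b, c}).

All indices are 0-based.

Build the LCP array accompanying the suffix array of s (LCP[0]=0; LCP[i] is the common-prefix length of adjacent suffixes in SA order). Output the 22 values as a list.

rank→(start, suffix):
  0 → (11, 'aaaaaccbbac')
  1 → (12, 'aaaaccbbac')
  2 → (13, 'aaaccbbac')
  3 → (3, 'aabcaccbaaaaaccbbac')
  4 → (14, 'aaccbbac')
  5 → (4, 'abcaccbaaaaaccbbac')
  6 → (20, 'ac')
  7 → (1, 'acaabcaccbaaaaaccbbac')
  8 → (7, 'accbaaaaaccbbac')
  9 → (15, 'accbbac')
  10 → (10, 'baaaaaccbbac')
  11 → (19, 'bac')
  12 → (0, 'bacaabcaccbaaaaaccbbac')
  13 → (18, 'bbac')
  14 → (5, 'bcaccbaaaaaccbbac')
  15 → (21, 'c')
  16 → (2, 'caabcaccbaaaaaccbbac')
  17 → (6, 'caccbaaaaaccbbac')
  18 → (9, 'cbaaaaaccbbac')
  19 → (17, 'cbbac')
  20 → (8, 'ccbaaaaaccbbac')
  21 → (16, 'ccbbac')

SA = [11, 12, 13, 3, 14, 4, 20, 1, 7, 15, 10, 19, 0, 18, 5, 21, 2, 6, 9, 17, 8, 16]
i: (SA[i-1],SA[i]) lcp shared
  1: (11,12) 4 'aaaa'
  2: (12,13) 3 'aaa'
  3: (13,3) 2 'aa'
  4: (3,14) 2 'aa'
  5: (14,4) 1 'a'
  6: (4,20) 1 'a'
  7: (20,1) 2 'ac'
  8: (1,7) 2 'ac'
  9: (7,15) 4 'accb'
  10: (15,10) 0 ''
  11: (10,19) 2 'ba'
  12: (19,0) 3 'bac'
  13: (0,18) 1 'b'
  14: (18,5) 1 'b'
  15: (5,21) 0 ''
  16: (21,2) 1 'c'
  17: (2,6) 2 'ca'
  18: (6,9) 1 'c'
  19: (9,17) 2 'cb'
  20: (17,8) 1 'c'
  21: (8,16) 3 'ccb'

[0, 4, 3, 2, 2, 1, 1, 2, 2, 4, 0, 2, 3, 1, 1, 0, 1, 2, 1, 2, 1, 3]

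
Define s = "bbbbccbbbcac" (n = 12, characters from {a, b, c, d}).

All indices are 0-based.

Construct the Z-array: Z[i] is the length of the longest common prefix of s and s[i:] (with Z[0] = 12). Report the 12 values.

Z[0]=12
i=1: i≥r, start 0; Z[1]=3 extend→box=[1,4)
i=2: min(r-i=2, Z[1]=3)=2; Z[2]=2
i=3: min(r-i=1, Z[2]=2)=1; Z[3]=1
i=4: i≥r, start 0; Z[4]=0
i=5: i≥r, start 0; Z[5]=0
i=6: i≥r, start 0; Z[6]=3 extend→box=[6,9)
i=7: min(r-i=2, Z[1]=3)=2; Z[7]=2
i=8: min(r-i=1, Z[2]=2)=1; Z[8]=1
i=9: i≥r, start 0; Z[9]=0
i=10: i≥r, start 0; Z[10]=0
i=11: i≥r, start 0; Z[11]=0

[12, 3, 2, 1, 0, 0, 3, 2, 1, 0, 0, 0]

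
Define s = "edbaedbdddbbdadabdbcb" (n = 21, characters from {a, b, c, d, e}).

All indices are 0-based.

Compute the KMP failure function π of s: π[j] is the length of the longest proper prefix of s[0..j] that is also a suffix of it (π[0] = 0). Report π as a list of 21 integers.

[0, 0, 0, 0, 1, 2, 3, 0, 0, 0, 0, 0, 0, 0, 0, 0, 0, 0, 0, 0, 0]

π[0] = 0
j=1 s[j]='d': π[1]=0 (border '')
j=2 s[j]='b': π[2]=0 (border '')
j=3 s[j]='a': π[3]=0 (border '')
j=4 s[j]='e': π[4]=1 (border 'e')
j=5 s[j]='d': π[5]=2 (border 'ed')
j=6 s[j]='b': π[6]=3 (border 'edb')
j=7 s[j]='d': k: 3→0; π[7]=0 (border '')
j=8 s[j]='d': π[8]=0 (border '')
j=9 s[j]='d': π[9]=0 (border '')
j=10 s[j]='b': π[10]=0 (border '')
j=11 s[j]='b': π[11]=0 (border '')
j=12 s[j]='d': π[12]=0 (border '')
j=13 s[j]='a': π[13]=0 (border '')
j=14 s[j]='d': π[14]=0 (border '')
j=15 s[j]='a': π[15]=0 (border '')
j=16 s[j]='b': π[16]=0 (border '')
j=17 s[j]='d': π[17]=0 (border '')
j=18 s[j]='b': π[18]=0 (border '')
j=19 s[j]='c': π[19]=0 (border '')
j=20 s[j]='b': π[20]=0 (border '')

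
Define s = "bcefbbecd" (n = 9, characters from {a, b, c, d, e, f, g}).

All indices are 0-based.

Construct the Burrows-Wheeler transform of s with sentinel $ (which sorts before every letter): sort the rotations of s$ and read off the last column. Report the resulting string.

df$bebcbce

rank  rotation    last
    0  $bcefbbecd  d
    1  bbecd$bcef  f
    2  bcefbbecd$  $
    3  becd$bcefb  b
    4  cd$bcefbbe  e
    5  cefbbecd$b  b
    6  d$bcefbbec  c
    7  ecd$bcefbb  b
    8  efbbecd$bc  c
    9  fbbecd$bce  e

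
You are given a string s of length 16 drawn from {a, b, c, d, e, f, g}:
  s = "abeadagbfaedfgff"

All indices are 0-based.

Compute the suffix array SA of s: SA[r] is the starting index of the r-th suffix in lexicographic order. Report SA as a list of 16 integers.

[0, 3, 9, 5, 1, 7, 4, 11, 2, 10, 15, 8, 14, 12, 6, 13]

sorted suffixes:
  #0 SA[0]=0  'abeadagbfaedfgff'
  #1 SA[1]=3  'adagbfaedfgff'
  #2 SA[2]=9  'aedfgff'
  #3 SA[3]=5  'agbfaedfgff'
  #4 SA[4]=1  'beadagbfaedfgff'
  #5 SA[5]=7  'bfaedfgff'
  #6 SA[6]=4  'dagbfaedfgff'
  #7 SA[7]=11  'dfgff'
  #8 SA[8]=2  'eadagbfaedfgff'
  #9 SA[9]=10  'edfgff'
  #10 SA[10]=15  'f'
  #11 SA[11]=8  'faedfgff'
  #12 SA[12]=14  'ff'
  #13 SA[13]=12  'fgff'
  #14 SA[14]=6  'gbfaedfgff'
  #15 SA[15]=13  'gff'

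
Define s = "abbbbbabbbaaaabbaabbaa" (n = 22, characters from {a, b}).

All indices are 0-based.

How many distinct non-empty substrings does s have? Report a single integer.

193

rank | idx | suffix
   0 |  21 | a
   1 |  20 | aa
   2 |  10 | aaaabbaabbaa
   3 |  11 | aaabbaabbaa
   4 |  16 | aabbaa
   5 |  12 | aabbaabbaa
   6 |  17 | abbaa
   7 |  13 | abbaabbaa
   8 |   6 | abbbaaaabbaabbaa
   9 |   0 | abbbbbabbbaaaabbaabbaa
  10 |  19 | baa
  11 |   9 | baaaabbaabbaa
  12 |  15 | baabbaa
  13 |   5 | babbbaaaabbaabbaa
  14 |  18 | bbaa
  15 |   8 | bbaaaabbaabbaa
  16 |  14 | bbaabbaa
  17 |   4 | bbabbbaaaabbaabbaa
  18 |   7 | bbbaaaabbaabbaa
  19 |   3 | bbbabbbaaaabbaabbaa
  20 |   2 | bbbbabbbaaaabbaabbaa
  21 |   1 | bbbbbabbbaaaabbaabbaa

SA = [21, 20, 10, 11, 16, 12, 17, 13, 6, 0, 19, 9, 15, 5, 18, 8, 14, 4, 7, 3, 2, 1]
[i] adj suffixes → lcp
  [1] 21/20 → 1 ('a')
  [2] 20/10 → 2 ('aa')
  [3] 10/11 → 3 ('aaa')
  [4] 11/16 → 2 ('aa')
  [5] 16/12 → 6 ('aabbaa')
  [6] 12/17 → 1 ('a')
  [7] 17/13 → 5 ('abbaa')
  [8] 13/6 → 3 ('abb')
  [9] 6/0 → 4 ('abbb')
  [10] 0/19 → 0 ('')
  [11] 19/9 → 3 ('baa')
  [12] 9/15 → 3 ('baa')
  [13] 15/5 → 2 ('ba')
  [14] 5/18 → 1 ('b')
  [15] 18/8 → 4 ('bbaa')
  [16] 8/14 → 4 ('bbaa')
  [17] 14/4 → 3 ('bba')
  [18] 4/7 → 2 ('bb')
  [19] 7/3 → 4 ('bbba')
  [20] 3/2 → 3 ('bbb')
  [21] 2/1 → 4 ('bbbb')

n(n+1)/2 = 22·23/2 = 253
Σ LCP = 0 + 1 + 2 + 3 + 2 + 6 + 1 + 5 + 3 + 4 + 0 + 3 + 3 + 2 + 1 + 4 + 4 + 3 + 2 + 4 + 3 + 4 = 60
distinct = 253 − 60 = 193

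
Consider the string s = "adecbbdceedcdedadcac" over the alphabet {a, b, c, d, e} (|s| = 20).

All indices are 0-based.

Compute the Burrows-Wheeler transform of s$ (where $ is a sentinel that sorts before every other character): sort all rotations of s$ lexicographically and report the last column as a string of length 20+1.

ccd$cbadeddeaebacddec

rank  rotation               last
    0  $adecbbdceedcdedadcac  c
    1  ac$adecbbdceedcdedadc  c
    2  adcac$adecbbdceedcded  d
    3  adecbbdceedcdedadcac$  $
    4  bbdceedcdedadcac$adec  c
    5  bdceedcdedadcac$adecb  b
    6  c$adecbbdceedcdedadca  a
    7  cac$adecbbdceedcdedad  d
    8  cbbdceedcdedadcac$ade  e
    9  cdedadcac$adecbbdceed  d
   10  ceedcdedadcac$adecbbd  d
   11  dadcac$adecbbdceedcde  e
   12  dcac$adecbbdceedcdeda  a
   13  dcdedadcac$adecbbdcee  e
   14  dceedcdedadcac$adecbb  b
   15  decbbdceedcdedadcac$a  a
   16  dedadcac$adecbbdceedc  c
   17  ecbbdceedcdedadcac$ad  d
   18  edadcac$adecbbdceedcd  d
   19  edcdedadcac$adecbbdce  e
   20  eedcdedadcac$adecbbdc  c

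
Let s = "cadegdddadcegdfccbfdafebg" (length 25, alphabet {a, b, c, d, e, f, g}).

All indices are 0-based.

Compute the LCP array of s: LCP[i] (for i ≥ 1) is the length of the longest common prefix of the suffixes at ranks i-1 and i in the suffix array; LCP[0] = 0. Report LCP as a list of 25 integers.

rank | idx | suffix
   0 |   8 | adcegdfccbfdafebg
   1 |   1 | adegdddadcegdfccbfdafebg
   2 |  20 | afebg
   3 |  17 | bfdafebg
   4 |  23 | bg
   5 |   0 | cadegdddadcegdfccbfdafebg
   6 |  16 | cbfdafebg
   7 |  15 | ccbfdafebg
   8 |  10 | cegdfccbfdafebg
   9 |   7 | dadcegdfccbfdafebg
  10 |  19 | dafebg
  11 |   9 | dcegdfccbfdafebg
  12 |   6 | ddadcegdfccbfdafebg
  13 |   5 | dddadcegdfccbfdafebg
  14 |   2 | degdddadcegdfccbfdafebg
  15 |  13 | dfccbfdafebg
  16 |  22 | ebg
  17 |   3 | egdddadcegdfccbfdafebg
  18 |  11 | egdfccbfdafebg
  19 |  14 | fccbfdafebg
  20 |  18 | fdafebg
  21 |  21 | febg
  22 |  24 | g
  23 |   4 | gdddadcegdfccbfdafebg
  24 |  12 | gdfccbfdafebg

SA = [8, 1, 20, 17, 23, 0, 16, 15, 10, 7, 19, 9, 6, 5, 2, 13, 22, 3, 11, 14, 18, 21, 24, 4, 12]
[i] adj suffixes → lcp
  [1] 8/1 → 2 ('ad')
  [2] 1/20 → 1 ('a')
  [3] 20/17 → 0 ('')
  [4] 17/23 → 1 ('b')
  [5] 23/0 → 0 ('')
  [6] 0/16 → 1 ('c')
  [7] 16/15 → 1 ('c')
  [8] 15/10 → 1 ('c')
  [9] 10/7 → 0 ('')
  [10] 7/19 → 2 ('da')
  [11] 19/9 → 1 ('d')
  [12] 9/6 → 1 ('d')
  [13] 6/5 → 2 ('dd')
  [14] 5/2 → 1 ('d')
  [15] 2/13 → 1 ('d')
  [16] 13/22 → 0 ('')
  [17] 22/3 → 1 ('e')
  [18] 3/11 → 3 ('egd')
  [19] 11/14 → 0 ('')
  [20] 14/18 → 1 ('f')
  [21] 18/21 → 1 ('f')
  [22] 21/24 → 0 ('')
  [23] 24/4 → 1 ('g')
  [24] 4/12 → 2 ('gd')

[0, 2, 1, 0, 1, 0, 1, 1, 1, 0, 2, 1, 1, 2, 1, 1, 0, 1, 3, 0, 1, 1, 0, 1, 2]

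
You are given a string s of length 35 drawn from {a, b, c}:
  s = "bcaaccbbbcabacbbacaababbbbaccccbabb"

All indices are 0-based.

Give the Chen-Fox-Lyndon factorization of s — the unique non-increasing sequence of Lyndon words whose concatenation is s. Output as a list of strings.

emit factor 1: 'bc' (i=0, period=2)
emit factor 2: 'aaccbbbcabacbbac' (i=2, period=16)
emit factor 3: 'aababbbbaccccbabb' (i=18, period=17)

["bc", "aaccbbbcabacbbac", "aababbbbaccccbabb"]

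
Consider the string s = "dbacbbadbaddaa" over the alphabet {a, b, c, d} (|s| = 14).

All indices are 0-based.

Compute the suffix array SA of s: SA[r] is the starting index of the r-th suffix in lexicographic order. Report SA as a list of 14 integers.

sorted suffixes:
  #0 SA[0]=13  'a'
  #1 SA[1]=12  'aa'
  #2 SA[2]=2  'acbbadbaddaa'
  #3 SA[3]=6  'adbaddaa'
  #4 SA[4]=9  'addaa'
  #5 SA[5]=1  'bacbbadbaddaa'
  #6 SA[6]=5  'badbaddaa'
  #7 SA[7]=8  'baddaa'
  #8 SA[8]=4  'bbadbaddaa'
  #9 SA[9]=3  'cbbadbaddaa'
  #10 SA[10]=11  'daa'
  #11 SA[11]=0  'dbacbbadbaddaa'
  #12 SA[12]=7  'dbaddaa'
  #13 SA[13]=10  'ddaa'

[13, 12, 2, 6, 9, 1, 5, 8, 4, 3, 11, 0, 7, 10]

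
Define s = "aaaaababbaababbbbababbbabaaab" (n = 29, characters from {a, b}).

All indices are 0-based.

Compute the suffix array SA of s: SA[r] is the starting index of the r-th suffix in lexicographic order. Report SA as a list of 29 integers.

rank | idx | suffix
   0 |   0 | aaaaababbaababbbbababbbabaaab
   1 |   1 | aaaababbaababbbbababbbabaaab
   2 |  25 | aaab
   3 |   2 | aaababbaababbbbababbbabaaab
   4 |  26 | aab
   5 |   3 | aababbaababbbbababbbabaaab
   6 |   9 | aababbbbababbbabaaab
   7 |  27 | ab
   8 |  23 | abaaab
   9 |   4 | ababbaababbbbababbbabaaab
  10 |  17 | ababbbabaaab
  11 |  10 | ababbbbababbbabaaab
  12 |   6 | abbaababbbbababbbabaaab
  13 |  19 | abbbabaaab
  14 |  12 | abbbbababbbabaaab
  15 |  28 | b
  16 |  24 | baaab
  17 |   8 | baababbbbababbbabaaab
  18 |  22 | babaaab
  19 |  16 | bababbbabaaab
  20 |   5 | babbaababbbbababbbabaaab
  21 |  18 | babbbabaaab
  22 |  11 | babbbbababbbabaaab
  23 |   7 | bbaababbbbababbbabaaab
  24 |  21 | bbabaaab
  25 |  15 | bbababbbabaaab
  26 |  20 | bbbabaaab
  27 |  14 | bbbababbbabaaab
  28 |  13 | bbbbababbbabaaab

[0, 1, 25, 2, 26, 3, 9, 27, 23, 4, 17, 10, 6, 19, 12, 28, 24, 8, 22, 16, 5, 18, 11, 7, 21, 15, 20, 14, 13]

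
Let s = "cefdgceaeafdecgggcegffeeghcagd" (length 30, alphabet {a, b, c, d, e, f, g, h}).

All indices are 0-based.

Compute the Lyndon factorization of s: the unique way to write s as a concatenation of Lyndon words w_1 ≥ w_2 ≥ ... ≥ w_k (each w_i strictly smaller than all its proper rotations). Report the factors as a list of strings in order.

emit factor 1: 'cefdg' (i=0, period=5)
emit factor 2: 'ce' (i=5, period=2)
emit factor 3: 'aeafdecgggcegffeeghcagd' (i=7, period=23)

["cefdg", "ce", "aeafdecgggcegffeeghcagd"]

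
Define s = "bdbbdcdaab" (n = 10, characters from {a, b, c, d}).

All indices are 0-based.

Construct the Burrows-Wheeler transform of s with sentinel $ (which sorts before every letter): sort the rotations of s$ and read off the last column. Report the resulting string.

bdaad$bdcbb

rank  rotation     last
    0  $bdbbdcdaab  b
    1  aab$bdbbdcd  d
    2  ab$bdbbdcda  a
    3  b$bdbbdcdaa  a
    4  bbdcdaab$bd  d
    5  bdbbdcdaab$  $
    6  bdcdaab$bdb  b
    7  cdaab$bdbbd  d
    8  daab$bdbbdc  c
    9  dbbdcdaab$b  b
   10  dcdaab$bdbb  b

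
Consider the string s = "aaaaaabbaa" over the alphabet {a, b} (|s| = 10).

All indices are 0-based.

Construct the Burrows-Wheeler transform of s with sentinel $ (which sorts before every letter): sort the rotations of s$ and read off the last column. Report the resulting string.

rank  rotation     last
    0  $aaaaaabbaa  a
    1  a$aaaaaabba  a
    2  aa$aaaaaabb  b
    3  aaaaaabbaa$  $
    4  aaaaabbaa$a  a
    5  aaaabbaa$aa  a
    6  aaabbaa$aaa  a
    7  aabbaa$aaaa  a
    8  abbaa$aaaaa  a
    9  baa$aaaaaab  b
   10  bbaa$aaaaaa  a

aab$aaaaaba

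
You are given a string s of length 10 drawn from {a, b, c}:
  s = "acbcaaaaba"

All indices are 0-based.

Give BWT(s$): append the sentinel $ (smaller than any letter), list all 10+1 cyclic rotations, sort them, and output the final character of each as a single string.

rank  rotation     last
    0  $acbcaaaaba  a
    1  a$acbcaaaab  b
    2  aaaaba$acbc  c
    3  aaaba$acbca  a
    4  aaba$acbcaa  a
    5  aba$acbcaaa  a
    6  acbcaaaaba$  $
    7  ba$acbcaaaa  a
    8  bcaaaaba$ac  c
    9  caaaaba$acb  b
   10  cbcaaaaba$a  a

abcaaa$acba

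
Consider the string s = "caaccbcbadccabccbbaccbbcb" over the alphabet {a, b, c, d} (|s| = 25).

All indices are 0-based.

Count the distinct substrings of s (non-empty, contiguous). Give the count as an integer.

rank | idx | suffix
   0 |   1 | aaccbcbadccabccbbaccbbcb
   1 |  12 | abccbbaccbbcb
   2 |  18 | accbbcb
   3 |   2 | accbcbadccabccbbaccbbcb
   4 |   8 | adccabccbbaccbbcb
   5 |  24 | b
   6 |  17 | baccbbcb
   7 |   7 | badccabccbbaccbbcb
   8 |  16 | bbaccbbcb
   9 |  21 | bbcb
  10 |  22 | bcb
  11 |   5 | bcbadccabccbbaccbbcb
  12 |  13 | bccbbaccbbcb
  13 |   0 | caaccbcbadccabccbbaccbbcb
  14 |  11 | cabccbbaccbbcb
  15 |  23 | cb
  16 |   6 | cbadccabccbbaccbbcb
  17 |  15 | cbbaccbbcb
  18 |  20 | cbbcb
  19 |   4 | cbcbadccabccbbaccbbcb
  20 |  10 | ccabccbbaccbbcb
  21 |  14 | ccbbaccbbcb
  22 |  19 | ccbbcb
  23 |   3 | ccbcbadccabccbbaccbbcb
  24 |   9 | dccabccbbaccbbcb

SA = [1, 12, 18, 2, 8, 24, 17, 7, 16, 21, 22, 5, 13, 0, 11, 23, 6, 15, 20, 4, 10, 14, 19, 3, 9]
i: (SA[i-1],SA[i]) lcp shared
  1: (1,12) 1 'a'
  2: (12,18) 1 'a'
  3: (18,2) 4 'accb'
  4: (2,8) 1 'a'
  5: (8,24) 0 ''
  6: (24,17) 1 'b'
  7: (17,7) 2 'ba'
  8: (7,16) 1 'b'
  9: (16,21) 2 'bb'
  10: (21,22) 1 'b'
  11: (22,5) 3 'bcb'
  12: (5,13) 2 'bc'
  13: (13,0) 0 ''
  14: (0,11) 2 'ca'
  15: (11,23) 1 'c'
  16: (23,6) 2 'cb'
  17: (6,15) 2 'cb'
  18: (15,20) 3 'cbb'
  19: (20,4) 2 'cb'
  20: (4,10) 1 'c'
  21: (10,14) 2 'cc'
  22: (14,19) 4 'ccbb'
  23: (19,3) 3 'ccb'
  24: (3,9) 0 ''

n(n+1)/2 = 25·26/2 = 325
Σ LCP = 0 + 1 + 1 + 4 + 1 + 0 + 1 + 2 + 1 + 2 + 1 + 3 + 2 + 0 + 2 + 1 + 2 + 2 + 3 + 2 + 1 + 2 + 4 + 3 + 0 = 41
distinct = 325 − 41 = 284

284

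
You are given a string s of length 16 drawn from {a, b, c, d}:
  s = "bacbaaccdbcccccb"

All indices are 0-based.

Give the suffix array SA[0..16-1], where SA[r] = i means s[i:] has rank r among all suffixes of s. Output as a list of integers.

rank | idx | suffix
   0 |   4 | aaccdbcccccb
   1 |   1 | acbaaccdbcccccb
   2 |   5 | accdbcccccb
   3 |  15 | b
   4 |   3 | baaccdbcccccb
   5 |   0 | bacbaaccdbcccccb
   6 |   9 | bcccccb
   7 |  14 | cb
   8 |   2 | cbaaccdbcccccb
   9 |  13 | ccb
  10 |  12 | cccb
  11 |  11 | ccccb
  12 |  10 | cccccb
  13 |   6 | ccdbcccccb
  14 |   7 | cdbcccccb
  15 |   8 | dbcccccb

[4, 1, 5, 15, 3, 0, 9, 14, 2, 13, 12, 11, 10, 6, 7, 8]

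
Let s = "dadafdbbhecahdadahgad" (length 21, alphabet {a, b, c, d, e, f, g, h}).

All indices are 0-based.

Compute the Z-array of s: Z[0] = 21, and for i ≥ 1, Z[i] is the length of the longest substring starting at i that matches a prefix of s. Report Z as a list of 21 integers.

Z[0]=21
i=1: i≥r, start 0; Z[1]=0
i=2: i≥r, start 0; Z[2]=2 scan→box=[2,4)
i=3: min(r-i=1, Z[1]=0)=0; Z[3]=0
i=4: i≥r, start 0; Z[4]=0
i=5: i≥r, start 0; Z[5]=1 scan→box=[5,6)
i=6: i≥r, start 0; Z[6]=0
i=7: i≥r, start 0; Z[7]=0
i=8: i≥r, start 0; Z[8]=0
i=9: i≥r, start 0; Z[9]=0
i=10: i≥r, start 0; Z[10]=0
i=11: i≥r, start 0; Z[11]=0
i=12: i≥r, start 0; Z[12]=0
i=13: i≥r, start 0; Z[13]=4 scan→box=[13,17)
i=14: min(r-i=3, Z[1]=0)=0; Z[14]=0
i=15: min(r-i=2, Z[2]=2)=2; Z[15]=2
i=16: min(r-i=1, Z[3]=0)=0; Z[16]=0
i=17: i≥r, start 0; Z[17]=0
i=18: i≥r, start 0; Z[18]=0
i=19: i≥r, start 0; Z[19]=0
i=20: i≥r, start 0; Z[20]=1 scan→box=[20,21)

[21, 0, 2, 0, 0, 1, 0, 0, 0, 0, 0, 0, 0, 4, 0, 2, 0, 0, 0, 0, 1]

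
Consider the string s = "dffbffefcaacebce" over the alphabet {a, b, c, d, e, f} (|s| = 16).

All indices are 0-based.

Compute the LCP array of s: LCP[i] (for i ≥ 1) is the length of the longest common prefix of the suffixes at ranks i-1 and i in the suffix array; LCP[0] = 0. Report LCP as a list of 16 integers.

[0, 1, 0, 1, 0, 1, 2, 0, 0, 1, 1, 0, 1, 1, 1, 2]

sorted suffixes:
  #0 SA[0]=9  'aacebce'
  #1 SA[1]=10  'acebce'
  #2 SA[2]=13  'bce'
  #3 SA[3]=3  'bffefcaacebce'
  #4 SA[4]=8  'caacebce'
  #5 SA[5]=14  'ce'
  #6 SA[6]=11  'cebce'
  #7 SA[7]=0  'dffbffefcaacebce'
  #8 SA[8]=15  'e'
  #9 SA[9]=12  'ebce'
  #10 SA[10]=6  'efcaacebce'
  #11 SA[11]=2  'fbffefcaacebce'
  #12 SA[12]=7  'fcaacebce'
  #13 SA[13]=5  'fefcaacebce'
  #14 SA[14]=1  'ffbffefcaacebce'
  #15 SA[15]=4  'ffefcaacebce'

SA = [9, 10, 13, 3, 8, 14, 11, 0, 15, 12, 6, 2, 7, 5, 1, 4]
rank  pair      lcp
   1  s[9:],s[10:]  1  'a'
   2  s[10:],s[13:]  0  ''
   3  s[13:],s[3:]  1  'b'
   4  s[3:],s[8:]  0  ''
   5  s[8:],s[14:]  1  'c'
   6  s[14:],s[11:]  2  'ce'
   7  s[11:],s[0:]  0  ''
   8  s[0:],s[15:]  0  ''
   9  s[15:],s[12:]  1  'e'
  10  s[12:],s[6:]  1  'e'
  11  s[6:],s[2:]  0  ''
  12  s[2:],s[7:]  1  'f'
  13  s[7:],s[5:]  1  'f'
  14  s[5:],s[1:]  1  'f'
  15  s[1:],s[4:]  2  'ff'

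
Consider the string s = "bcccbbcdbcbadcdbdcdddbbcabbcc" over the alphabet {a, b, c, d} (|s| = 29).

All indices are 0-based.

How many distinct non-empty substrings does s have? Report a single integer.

sorted suffixes:
  #0 SA[0]=24  'abbcc'
  #1 SA[1]=11  'adcdbdcdddbbcabbcc'
  #2 SA[2]=10  'badcdbdcdddbbcabbcc'
  #3 SA[3]=21  'bbcabbcc'
  #4 SA[4]=25  'bbcc'
  #5 SA[5]=4  'bbcdbcbadcdbdcdddbbcabbcc'
  #6 SA[6]=22  'bcabbcc'
  #7 SA[7]=8  'bcbadcdbdcdddbbcabbcc'
  #8 SA[8]=26  'bcc'
  #9 SA[9]=0  'bcccbbcdbcbadcdbdcdddbbcabbcc'
  #10 SA[10]=5  'bcdbcbadcdbdcdddbbcabbcc'
  #11 SA[11]=15  'bdcdddbbcabbcc'
  #12 SA[12]=28  'c'
  #13 SA[13]=23  'cabbcc'
  #14 SA[14]=9  'cbadcdbdcdddbbcabbcc'
  #15 SA[15]=3  'cbbcdbcbadcdbdcdddbbcabbcc'
  #16 SA[16]=27  'cc'
  #17 SA[17]=2  'ccbbcdbcbadcdbdcdddbbcabbcc'
  #18 SA[18]=1  'cccbbcdbcbadcdbdcdddbbcabbcc'
  #19 SA[19]=6  'cdbcbadcdbdcdddbbcabbcc'
  #20 SA[20]=13  'cdbdcdddbbcabbcc'
  #21 SA[21]=17  'cdddbbcabbcc'
  #22 SA[22]=20  'dbbcabbcc'
  #23 SA[23]=7  'dbcbadcdbdcdddbbcabbcc'
  #24 SA[24]=14  'dbdcdddbbcabbcc'
  #25 SA[25]=12  'dcdbdcdddbbcabbcc'
  #26 SA[26]=16  'dcdddbbcabbcc'
  #27 SA[27]=19  'ddbbcabbcc'
  #28 SA[28]=18  'dddbbcabbcc'

SA = [24, 11, 10, 21, 25, 4, 22, 8, 26, 0, 5, 15, 28, 23, 9, 3, 27, 2, 1, 6, 13, 17, 20, 7, 14, 12, 16, 19, 18]
rank  pair      lcp
   1  s[24:],s[11:]  1  'a'
   2  s[11:],s[10:]  0  ''
   3  s[10:],s[21:]  1  'b'
   4  s[21:],s[25:]  3  'bbc'
   5  s[25:],s[4:]  3  'bbc'
   6  s[4:],s[22:]  1  'b'
   7  s[22:],s[8:]  2  'bc'
   8  s[8:],s[26:]  2  'bc'
   9  s[26:],s[0:]  3  'bcc'
  10  s[0:],s[5:]  2  'bc'
  11  s[5:],s[15:]  1  'b'
  12  s[15:],s[28:]  0  ''
  13  s[28:],s[23:]  1  'c'
  14  s[23:],s[9:]  1  'c'
  15  s[9:],s[3:]  2  'cb'
  16  s[3:],s[27:]  1  'c'
  17  s[27:],s[2:]  2  'cc'
  18  s[2:],s[1:]  2  'cc'
  19  s[1:],s[6:]  1  'c'
  20  s[6:],s[13:]  3  'cdb'
  21  s[13:],s[17:]  2  'cd'
  22  s[17:],s[20:]  0  ''
  23  s[20:],s[7:]  2  'db'
  24  s[7:],s[14:]  2  'db'
  25  s[14:],s[12:]  1  'd'
  26  s[12:],s[16:]  3  'dcd'
  27  s[16:],s[19:]  1  'd'
  28  s[19:],s[18:]  2  'dd'

n(n+1)/2 = 29·30/2 = 435
Σ LCP = 0 + 1 + 0 + 1 + 3 + 3 + 1 + 2 + 2 + 3 + 2 + 1 + 0 + 1 + 1 + 2 + 1 + 2 + 2 + 1 + 3 + 2 + 0 + 2 + 2 + 1 + 3 + 1 + 2 = 45
distinct = 435 − 45 = 390

390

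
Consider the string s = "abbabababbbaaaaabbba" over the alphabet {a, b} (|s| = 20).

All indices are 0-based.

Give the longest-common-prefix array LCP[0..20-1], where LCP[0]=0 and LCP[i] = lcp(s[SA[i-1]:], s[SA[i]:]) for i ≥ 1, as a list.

sorted suffixes:
  #0 SA[0]=19  'a'
  #1 SA[1]=11  'aaaaabbba'
  #2 SA[2]=12  'aaaabbba'
  #3 SA[3]=13  'aaabbba'
  #4 SA[4]=14  'aabbba'
  #5 SA[5]=3  'abababbbaaaaabbba'
  #6 SA[6]=5  'ababbbaaaaabbba'
  #7 SA[7]=0  'abbabababbbaaaaabbba'
  #8 SA[8]=15  'abbba'
  #9 SA[9]=7  'abbbaaaaabbba'
  #10 SA[10]=18  'ba'
  #11 SA[11]=10  'baaaaabbba'
  #12 SA[12]=2  'babababbbaaaaabbba'
  #13 SA[13]=4  'bababbbaaaaabbba'
  #14 SA[14]=6  'babbbaaaaabbba'
  #15 SA[15]=17  'bba'
  #16 SA[16]=9  'bbaaaaabbba'
  #17 SA[17]=1  'bbabababbbaaaaabbba'
  #18 SA[18]=16  'bbba'
  #19 SA[19]=8  'bbbaaaaabbba'

SA = [19, 11, 12, 13, 14, 3, 5, 0, 15, 7, 18, 10, 2, 4, 6, 17, 9, 1, 16, 8]
i: (SA[i-1],SA[i]) lcp shared
  1: (19,11) 1 'a'
  2: (11,12) 4 'aaaa'
  3: (12,13) 3 'aaa'
  4: (13,14) 2 'aa'
  5: (14,3) 1 'a'
  6: (3,5) 4 'abab'
  7: (5,0) 2 'ab'
  8: (0,15) 3 'abb'
  9: (15,7) 5 'abbba'
  10: (7,18) 0 ''
  11: (18,10) 2 'ba'
  12: (10,2) 2 'ba'
  13: (2,4) 5 'babab'
  14: (4,6) 3 'bab'
  15: (6,17) 1 'b'
  16: (17,9) 3 'bba'
  17: (9,1) 3 'bba'
  18: (1,16) 2 'bb'
  19: (16,8) 4 'bbba'

[0, 1, 4, 3, 2, 1, 4, 2, 3, 5, 0, 2, 2, 5, 3, 1, 3, 3, 2, 4]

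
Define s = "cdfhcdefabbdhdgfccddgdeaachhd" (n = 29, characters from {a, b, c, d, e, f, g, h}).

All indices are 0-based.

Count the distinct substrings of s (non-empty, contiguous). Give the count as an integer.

409

rank→(start, suffix):
  0 → (23, 'aachhd')
  1 → (8, 'abbdhdgfccddgdeaachhd')
  2 → (24, 'achhd')
  3 → (9, 'bbdhdgfccddgdeaachhd')
  4 → (10, 'bdhdgfccddgdeaachhd')
  5 → (16, 'ccddgdeaachhd')
  6 → (17, 'cddgdeaachhd')
  7 → (4, 'cdefabbdhdgfccddgdeaachhd')
  8 → (0, 'cdfhcdefabbdhdgfccddgdeaachhd')
  9 → (25, 'chhd')
  10 → (28, 'd')
  11 → (18, 'ddgdeaachhd')
  12 → (21, 'deaachhd')
  13 → (5, 'defabbdhdgfccddgdeaachhd')
  14 → (1, 'dfhcdefabbdhdgfccddgdeaachhd')
  15 → (19, 'dgdeaachhd')
  16 → (13, 'dgfccddgdeaachhd')
  17 → (11, 'dhdgfccddgdeaachhd')
  18 → (22, 'eaachhd')
  19 → (6, 'efabbdhdgfccddgdeaachhd')
  20 → (7, 'fabbdhdgfccddgdeaachhd')
  21 → (15, 'fccddgdeaachhd')
  22 → (2, 'fhcdefabbdhdgfccddgdeaachhd')
  23 → (20, 'gdeaachhd')
  24 → (14, 'gfccddgdeaachhd')
  25 → (3, 'hcdefabbdhdgfccddgdeaachhd')
  26 → (27, 'hd')
  27 → (12, 'hdgfccddgdeaachhd')
  28 → (26, 'hhd')

SA = [23, 8, 24, 9, 10, 16, 17, 4, 0, 25, 28, 18, 21, 5, 1, 19, 13, 11, 22, 6, 7, 15, 2, 20, 14, 3, 27, 12, 26]
[i] adj suffixes → lcp
  [1] 23/8 → 1 ('a')
  [2] 8/24 → 1 ('a')
  [3] 24/9 → 0 ('')
  [4] 9/10 → 1 ('b')
  [5] 10/16 → 0 ('')
  [6] 16/17 → 1 ('c')
  [7] 17/4 → 2 ('cd')
  [8] 4/0 → 2 ('cd')
  [9] 0/25 → 1 ('c')
  [10] 25/28 → 0 ('')
  [11] 28/18 → 1 ('d')
  [12] 18/21 → 1 ('d')
  [13] 21/5 → 2 ('de')
  [14] 5/1 → 1 ('d')
  [15] 1/19 → 1 ('d')
  [16] 19/13 → 2 ('dg')
  [17] 13/11 → 1 ('d')
  [18] 11/22 → 0 ('')
  [19] 22/6 → 1 ('e')
  [20] 6/7 → 0 ('')
  [21] 7/15 → 1 ('f')
  [22] 15/2 → 1 ('f')
  [23] 2/20 → 0 ('')
  [24] 20/14 → 1 ('g')
  [25] 14/3 → 0 ('')
  [26] 3/27 → 1 ('h')
  [27] 27/12 → 2 ('hd')
  [28] 12/26 → 1 ('h')

n(n+1)/2 = 29·30/2 = 435
Σ LCP = 0 + 1 + 1 + 0 + 1 + 0 + 1 + 2 + 2 + 1 + 0 + 1 + 1 + 2 + 1 + 1 + 2 + 1 + 0 + 1 + 0 + 1 + 1 + 0 + 1 + 0 + 1 + 2 + 1 = 26
distinct = 435 − 26 = 409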